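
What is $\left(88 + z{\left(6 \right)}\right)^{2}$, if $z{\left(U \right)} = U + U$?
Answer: $10000$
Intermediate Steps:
$z{\left(U \right)} = 2 U$
$\left(88 + z{\left(6 \right)}\right)^{2} = \left(88 + 2 \cdot 6\right)^{2} = \left(88 + 12\right)^{2} = 100^{2} = 10000$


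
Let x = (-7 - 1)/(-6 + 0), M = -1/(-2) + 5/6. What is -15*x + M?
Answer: -56/3 ≈ -18.667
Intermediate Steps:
M = 4/3 (M = -1*(-½) + 5*(⅙) = ½ + ⅚ = 4/3 ≈ 1.3333)
x = 4/3 (x = -8/(-6) = -8*(-⅙) = 4/3 ≈ 1.3333)
-15*x + M = -15*4/3 + 4/3 = -20 + 4/3 = -56/3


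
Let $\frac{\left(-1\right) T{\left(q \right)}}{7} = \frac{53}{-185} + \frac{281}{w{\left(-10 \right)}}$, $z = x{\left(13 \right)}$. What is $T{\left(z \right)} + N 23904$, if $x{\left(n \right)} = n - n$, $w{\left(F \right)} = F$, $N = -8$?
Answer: $- \frac{70682319}{370} \approx -1.9103 \cdot 10^{5}$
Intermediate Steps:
$x{\left(n \right)} = 0$
$z = 0$
$T{\left(q \right)} = \frac{73521}{370}$ ($T{\left(q \right)} = - 7 \left(\frac{53}{-185} + \frac{281}{-10}\right) = - 7 \left(53 \left(- \frac{1}{185}\right) + 281 \left(- \frac{1}{10}\right)\right) = - 7 \left(- \frac{53}{185} - \frac{281}{10}\right) = \left(-7\right) \left(- \frac{10503}{370}\right) = \frac{73521}{370}$)
$T{\left(z \right)} + N 23904 = \frac{73521}{370} - 191232 = - \frac{70682319}{370}$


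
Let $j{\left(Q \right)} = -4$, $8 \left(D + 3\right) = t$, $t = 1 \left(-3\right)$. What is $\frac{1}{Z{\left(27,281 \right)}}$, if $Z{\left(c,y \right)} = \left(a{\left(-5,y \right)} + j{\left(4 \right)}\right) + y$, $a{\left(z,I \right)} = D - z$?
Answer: $\frac{8}{2229} \approx 0.0035891$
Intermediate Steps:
$t = -3$
$D = - \frac{27}{8}$ ($D = -3 + \frac{1}{8} \left(-3\right) = -3 - \frac{3}{8} = - \frac{27}{8} \approx -3.375$)
$a{\left(z,I \right)} = - \frac{27}{8} - z$
$Z{\left(c,y \right)} = - \frac{19}{8} + y$ ($Z{\left(c,y \right)} = \left(\left(- \frac{27}{8} - -5\right) - 4\right) + y = \left(\left(- \frac{27}{8} + 5\right) - 4\right) + y = \left(\frac{13}{8} - 4\right) + y = - \frac{19}{8} + y$)
$\frac{1}{Z{\left(27,281 \right)}} = \frac{1}{- \frac{19}{8} + 281} = \frac{1}{\frac{2229}{8}} = \frac{8}{2229}$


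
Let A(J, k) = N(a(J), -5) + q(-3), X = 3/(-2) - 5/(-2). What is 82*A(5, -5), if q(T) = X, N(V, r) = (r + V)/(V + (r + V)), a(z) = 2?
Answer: 328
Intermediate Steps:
X = 1 (X = 3*(-½) - 5*(-½) = -3/2 + 5/2 = 1)
N(V, r) = (V + r)/(r + 2*V) (N(V, r) = (V + r)/(V + (V + r)) = (V + r)/(r + 2*V))
q(T) = 1
A(J, k) = 4 (A(J, k) = (2 - 5)/(-5 + 2*2) + 1 = -3/(-5 + 4) + 1 = -3/(-1) + 1 = -1*(-3) + 1 = 3 + 1 = 4)
82*A(5, -5) = 82*4 = 328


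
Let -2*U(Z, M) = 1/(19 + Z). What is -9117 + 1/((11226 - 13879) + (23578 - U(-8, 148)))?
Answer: -4197020045/460351 ≈ -9117.0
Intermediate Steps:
U(Z, M) = -1/(2*(19 + Z))
-9117 + 1/((11226 - 13879) + (23578 - U(-8, 148))) = -9117 + 1/((11226 - 13879) + (23578 - (-1)/(38 + 2*(-8)))) = -9117 + 1/(-2653 + (23578 - (-1)/(38 - 16))) = -9117 + 1/(-2653 + (23578 - (-1)/22)) = -9117 + 1/(-2653 + (23578 - 1*(-1/22))) = -9117 + 1/(-2653 + (23578 + 1/22)) = -9117 + 1/(-2653 + 518717/22) = -9117 + 1/(460351/22) = -9117 + 22/460351 = -4197020045/460351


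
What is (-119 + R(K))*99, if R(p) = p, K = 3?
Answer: -11484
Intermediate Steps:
(-119 + R(K))*99 = (-119 + 3)*99 = -116*99 = -11484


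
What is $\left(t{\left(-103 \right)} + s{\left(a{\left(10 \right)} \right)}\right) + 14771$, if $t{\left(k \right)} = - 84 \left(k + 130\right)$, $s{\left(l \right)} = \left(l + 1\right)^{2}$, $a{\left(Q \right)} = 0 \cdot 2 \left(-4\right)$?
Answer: $12504$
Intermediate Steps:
$a{\left(Q \right)} = 0$ ($a{\left(Q \right)} = 0 \left(-4\right) = 0$)
$s{\left(l \right)} = \left(1 + l\right)^{2}$
$t{\left(k \right)} = -10920 - 84 k$ ($t{\left(k \right)} = - 84 \left(130 + k\right) = -10920 - 84 k$)
$\left(t{\left(-103 \right)} + s{\left(a{\left(10 \right)} \right)}\right) + 14771 = \left(\left(-10920 - -8652\right) + \left(1 + 0\right)^{2}\right) + 14771 = \left(\left(-10920 + 8652\right) + 1^{2}\right) + 14771 = \left(-2268 + 1\right) + 14771 = -2267 + 14771 = 12504$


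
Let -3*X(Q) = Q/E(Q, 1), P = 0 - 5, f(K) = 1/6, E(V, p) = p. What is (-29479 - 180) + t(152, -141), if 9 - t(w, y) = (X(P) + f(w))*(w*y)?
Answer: 9642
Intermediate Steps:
f(K) = 1/6
P = -5
X(Q) = -Q/3 (X(Q) = -Q/(3*1) = -Q/3)
t(w, y) = 9 - 11*w*y/6 (t(w, y) = 9 - (-1/3*(-5) + 1/6)*w*y = 9 - (5/3 + 1/6)*w*y = 9 - 11*w*y/6)
(-29479 - 180) + t(152, -141) = (-29479 - 180) + (9 - 11/6*152*(-141)) = -29659 + (9 + 39292) = -29659 + 39301 = 9642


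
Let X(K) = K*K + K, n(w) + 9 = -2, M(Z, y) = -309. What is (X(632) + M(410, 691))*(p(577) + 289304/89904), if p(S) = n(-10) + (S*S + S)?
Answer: 499397660799277/3746 ≈ 1.3331e+11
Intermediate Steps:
n(w) = -11 (n(w) = -9 - 2 = -11)
X(K) = K + K² (X(K) = K² + K = K + K²)
p(S) = -11 + S + S² (p(S) = -11 + (S*S + S) = -11 + (S² + S) = -11 + (S + S²) = -11 + S + S²)
(X(632) + M(410, 691))*(p(577) + 289304/89904) = (632*(1 + 632) - 309)*((-11 + 577 + 577²) + 289304/89904) = (632*633 - 309)*((-11 + 577 + 332929) + 289304*(1/89904)) = (400056 - 309)*(333495 + 36163/11238) = 399747*(3747852973/11238) = 499397660799277/3746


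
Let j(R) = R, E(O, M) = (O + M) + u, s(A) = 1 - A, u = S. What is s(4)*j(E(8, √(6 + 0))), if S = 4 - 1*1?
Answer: -33 - 3*√6 ≈ -40.348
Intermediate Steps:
S = 3 (S = 4 - 1 = 3)
u = 3
E(O, M) = 3 + M + O (E(O, M) = (O + M) + 3 = (M + O) + 3 = 3 + M + O)
s(4)*j(E(8, √(6 + 0))) = (1 - 1*4)*(3 + √(6 + 0) + 8) = (1 - 4)*(3 + √6 + 8) = -3*(11 + √6) = -33 - 3*√6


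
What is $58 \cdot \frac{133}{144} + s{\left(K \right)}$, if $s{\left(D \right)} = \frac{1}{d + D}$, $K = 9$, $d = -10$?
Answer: $\frac{3785}{72} \approx 52.569$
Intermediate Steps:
$s{\left(D \right)} = \frac{1}{-10 + D}$
$58 \cdot \frac{133}{144} + s{\left(K \right)} = 58 \cdot \frac{133}{144} + \frac{1}{-10 + 9} = 58 \cdot 133 \cdot \frac{1}{144} + \frac{1}{-1} = 58 \cdot \frac{133}{144} - 1 = \frac{3857}{72} - 1 = \frac{3785}{72}$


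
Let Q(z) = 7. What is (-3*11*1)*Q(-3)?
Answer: -231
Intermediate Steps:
(-3*11*1)*Q(-3) = (-3*11*1)*7 = -33*1*7 = -33*7 = -231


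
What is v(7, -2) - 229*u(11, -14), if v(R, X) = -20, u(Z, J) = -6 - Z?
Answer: 3873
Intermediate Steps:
v(7, -2) - 229*u(11, -14) = -20 - 229*(-6 - 1*11) = -20 - 229*(-6 - 11) = -20 - 229*(-17) = -20 + 3893 = 3873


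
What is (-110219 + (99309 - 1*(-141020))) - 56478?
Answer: 73632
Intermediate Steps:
(-110219 + (99309 - 1*(-141020))) - 56478 = (-110219 + (99309 + 141020)) - 56478 = (-110219 + 240329) - 56478 = 130110 - 56478 = 73632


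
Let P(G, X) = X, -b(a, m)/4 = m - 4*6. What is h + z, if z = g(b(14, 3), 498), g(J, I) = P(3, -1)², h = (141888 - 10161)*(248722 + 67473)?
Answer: 41651418766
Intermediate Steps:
h = 41651418765 (h = 131727*316195 = 41651418765)
b(a, m) = 96 - 4*m (b(a, m) = -4*(m - 4*6) = -4*(m - 24) = -4*(-24 + m) = 96 - 4*m)
g(J, I) = 1 (g(J, I) = (-1)² = 1)
z = 1
h + z = 41651418765 + 1 = 41651418766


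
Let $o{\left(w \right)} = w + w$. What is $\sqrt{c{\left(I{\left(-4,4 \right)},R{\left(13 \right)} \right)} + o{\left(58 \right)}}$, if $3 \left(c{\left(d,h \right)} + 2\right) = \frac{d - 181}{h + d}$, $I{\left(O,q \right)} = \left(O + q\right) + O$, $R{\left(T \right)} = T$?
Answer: $\frac{\sqrt{8679}}{9} \approx 10.351$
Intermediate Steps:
$I{\left(O,q \right)} = q + 2 O$
$c{\left(d,h \right)} = -2 + \frac{-181 + d}{3 \left(d + h\right)}$ ($c{\left(d,h \right)} = -2 + \frac{\left(d - 181\right) \frac{1}{h + d}}{3} = -2 + \frac{\left(-181 + d\right) \frac{1}{d + h}}{3} = -2 + \frac{\frac{1}{d + h} \left(-181 + d\right)}{3} = -2 + \frac{-181 + d}{3 \left(d + h\right)}$)
$o{\left(w \right)} = 2 w$
$\sqrt{c{\left(I{\left(-4,4 \right)},R{\left(13 \right)} \right)} + o{\left(58 \right)}} = \sqrt{\frac{-181 - 78 - 5 \left(4 + 2 \left(-4\right)\right)}{3 \left(\left(4 + 2 \left(-4\right)\right) + 13\right)} + 2 \cdot 58} = \sqrt{\frac{-181 - 78 - 5 \left(4 - 8\right)}{3 \left(\left(4 - 8\right) + 13\right)} + 116} = \sqrt{\frac{-181 - 78 - -20}{3 \left(-4 + 13\right)} + 116} = \sqrt{\frac{-181 - 78 + 20}{3 \cdot 9} + 116} = \sqrt{\frac{1}{3} \cdot \frac{1}{9} \left(-239\right) + 116} = \sqrt{- \frac{239}{27} + 116} = \sqrt{\frac{2893}{27}} = \frac{\sqrt{8679}}{9}$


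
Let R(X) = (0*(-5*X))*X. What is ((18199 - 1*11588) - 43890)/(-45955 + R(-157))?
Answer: 37279/45955 ≈ 0.81121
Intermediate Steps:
R(X) = 0 (R(X) = 0*X = 0)
((18199 - 1*11588) - 43890)/(-45955 + R(-157)) = ((18199 - 1*11588) - 43890)/(-45955 + 0) = ((18199 - 11588) - 43890)/(-45955) = (6611 - 43890)*(-1/45955) = -37279*(-1/45955) = 37279/45955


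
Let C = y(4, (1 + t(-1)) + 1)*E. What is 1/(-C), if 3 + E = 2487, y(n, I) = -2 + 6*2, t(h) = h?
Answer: -1/24840 ≈ -4.0258e-5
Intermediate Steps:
y(n, I) = 10 (y(n, I) = -2 + 12 = 10)
E = 2484 (E = -3 + 2487 = 2484)
C = 24840 (C = 10*2484 = 24840)
1/(-C) = 1/(-1*24840) = 1/(-24840) = -1/24840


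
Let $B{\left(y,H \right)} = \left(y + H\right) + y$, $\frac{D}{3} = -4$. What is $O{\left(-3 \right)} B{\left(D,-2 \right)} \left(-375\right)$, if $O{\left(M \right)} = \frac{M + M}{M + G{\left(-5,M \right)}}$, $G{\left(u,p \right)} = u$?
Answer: $\frac{14625}{2} \approx 7312.5$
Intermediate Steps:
$D = -12$ ($D = 3 \left(-4\right) = -12$)
$B{\left(y,H \right)} = H + 2 y$ ($B{\left(y,H \right)} = \left(H + y\right) + y = H + 2 y$)
$O{\left(M \right)} = \frac{2 M}{-5 + M}$ ($O{\left(M \right)} = \frac{M + M}{M - 5} = \frac{2 M}{-5 + M}$)
$O{\left(-3 \right)} B{\left(D,-2 \right)} \left(-375\right) = 2 \left(-3\right) \frac{1}{-5 - 3} \left(-2 + 2 \left(-12\right)\right) \left(-375\right) = 2 \left(-3\right) \frac{1}{-8} \left(-2 - 24\right) \left(-375\right) = 2 \left(-3\right) \left(- \frac{1}{8}\right) \left(-26\right) \left(-375\right) = \frac{3}{4} \left(-26\right) \left(-375\right) = \left(- \frac{39}{2}\right) \left(-375\right) = \frac{14625}{2}$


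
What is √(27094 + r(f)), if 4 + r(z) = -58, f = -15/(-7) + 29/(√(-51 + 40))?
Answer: 2*√6758 ≈ 164.41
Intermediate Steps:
f = 15/7 - 29*I*√11/11 (f = -15*(-⅐) + 29/(√(-11)) = 15/7 + 29/((I*√11)) = 15/7 + 29*(-I*√11/11) = 15/7 - 29*I*√11/11 ≈ 2.1429 - 8.7438*I)
r(z) = -62 (r(z) = -4 - 58 = -62)
√(27094 + r(f)) = √(27094 - 62) = √27032 = 2*√6758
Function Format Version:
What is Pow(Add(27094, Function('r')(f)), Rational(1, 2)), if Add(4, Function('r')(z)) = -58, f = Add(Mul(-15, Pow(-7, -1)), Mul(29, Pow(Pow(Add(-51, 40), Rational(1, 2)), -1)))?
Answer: Mul(2, Pow(6758, Rational(1, 2))) ≈ 164.41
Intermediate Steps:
f = Add(Rational(15, 7), Mul(Rational(-29, 11), I, Pow(11, Rational(1, 2)))) (f = Add(Mul(-15, Rational(-1, 7)), Mul(29, Pow(Pow(-11, Rational(1, 2)), -1))) = Add(Rational(15, 7), Mul(29, Pow(Mul(I, Pow(11, Rational(1, 2))), -1))) = Add(Rational(15, 7), Mul(29, Mul(Rational(-1, 11), I, Pow(11, Rational(1, 2))))) = Add(Rational(15, 7), Mul(Rational(-29, 11), I, Pow(11, Rational(1, 2)))) ≈ Add(2.1429, Mul(-8.7438, I)))
Function('r')(z) = -62 (Function('r')(z) = Add(-4, -58) = -62)
Pow(Add(27094, Function('r')(f)), Rational(1, 2)) = Pow(Add(27094, -62), Rational(1, 2)) = Pow(27032, Rational(1, 2)) = Mul(2, Pow(6758, Rational(1, 2)))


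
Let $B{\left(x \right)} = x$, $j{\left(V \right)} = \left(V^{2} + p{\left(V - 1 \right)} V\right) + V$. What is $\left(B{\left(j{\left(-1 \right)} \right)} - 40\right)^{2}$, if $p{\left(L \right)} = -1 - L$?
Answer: $1681$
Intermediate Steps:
$j{\left(V \right)} = V$ ($j{\left(V \right)} = \left(V^{2} + \left(-1 - \left(V - 1\right)\right) V\right) + V = \left(V^{2} + \left(-1 - \left(-1 + V\right)\right) V\right) + V = \left(V^{2} + - V V\right) + V = \left(V^{2} - V^{2}\right) + V = 0 + V = V$)
$\left(B{\left(j{\left(-1 \right)} \right)} - 40\right)^{2} = \left(-1 - 40\right)^{2} = \left(-41\right)^{2} = 1681$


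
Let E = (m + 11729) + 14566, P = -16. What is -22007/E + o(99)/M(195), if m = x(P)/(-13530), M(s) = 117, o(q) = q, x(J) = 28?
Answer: 21336656/2312513593 ≈ 0.0092266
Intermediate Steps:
m = -14/6765 (m = 28/(-13530) = 28*(-1/13530) = -14/6765 ≈ -0.0020695)
E = 177885661/6765 (E = (-14/6765 + 11729) + 14566 = 79346671/6765 + 14566 = 177885661/6765 ≈ 26295.)
-22007/E + o(99)/M(195) = -22007/177885661/6765 + 99/117 = -22007*6765/177885661 + 99*(1/117) = -148877355/177885661 + 11/13 = 21336656/2312513593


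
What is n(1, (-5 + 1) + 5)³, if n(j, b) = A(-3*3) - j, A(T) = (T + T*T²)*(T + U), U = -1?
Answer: 401783900939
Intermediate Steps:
A(T) = (-1 + T)*(T + T³) (A(T) = (T + T*T²)*(T - 1) = (T + T³)*(-1 + T) = (-1 + T)*(T + T³))
n(j, b) = 7380 - j (n(j, b) = (-3*3)*(-1 - 3*3 + (-3*3)³ - (-3*3)²) - j = -9*(-1 - 9 + (-9)³ - 1*(-9)²) - j = -9*(-1 - 9 - 729 - 1*81) - j = -9*(-1 - 9 - 729 - 81) - j = -9*(-820) - j = 7380 - j)
n(1, (-5 + 1) + 5)³ = (7380 - 1*1)³ = (7380 - 1)³ = 7379³ = 401783900939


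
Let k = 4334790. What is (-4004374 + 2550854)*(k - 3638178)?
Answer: -1012539474240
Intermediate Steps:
(-4004374 + 2550854)*(k - 3638178) = (-4004374 + 2550854)*(4334790 - 3638178) = -1453520*696612 = -1012539474240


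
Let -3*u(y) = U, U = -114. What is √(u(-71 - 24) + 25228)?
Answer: √25266 ≈ 158.95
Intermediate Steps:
u(y) = 38 (u(y) = -⅓*(-114) = 38)
√(u(-71 - 24) + 25228) = √(38 + 25228) = √25266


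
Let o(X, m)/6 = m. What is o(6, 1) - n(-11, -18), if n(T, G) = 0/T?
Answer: 6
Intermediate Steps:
o(X, m) = 6*m
n(T, G) = 0
o(6, 1) - n(-11, -18) = 6*1 - 1*0 = 6 + 0 = 6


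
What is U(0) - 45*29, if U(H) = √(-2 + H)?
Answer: -1305 + I*√2 ≈ -1305.0 + 1.4142*I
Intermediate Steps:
U(0) - 45*29 = √(-2 + 0) - 45*29 = √(-2) - 1305 = I*√2 - 1305 = -1305 + I*√2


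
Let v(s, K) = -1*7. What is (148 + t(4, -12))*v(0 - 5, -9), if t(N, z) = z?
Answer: -952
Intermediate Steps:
v(s, K) = -7
(148 + t(4, -12))*v(0 - 5, -9) = (148 - 12)*(-7) = 136*(-7) = -952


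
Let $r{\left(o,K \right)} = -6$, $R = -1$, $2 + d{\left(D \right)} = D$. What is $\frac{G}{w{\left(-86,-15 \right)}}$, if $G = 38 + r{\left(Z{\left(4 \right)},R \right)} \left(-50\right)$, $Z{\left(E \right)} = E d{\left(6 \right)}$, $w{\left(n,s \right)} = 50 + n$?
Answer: $- \frac{169}{18} \approx -9.3889$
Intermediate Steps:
$d{\left(D \right)} = -2 + D$
$Z{\left(E \right)} = 4 E$ ($Z{\left(E \right)} = E \left(-2 + 6\right) = E 4 = 4 E$)
$G = 338$ ($G = 38 - -300 = 38 + 300 = 338$)
$\frac{G}{w{\left(-86,-15 \right)}} = \frac{338}{50 - 86} = \frac{338}{-36} = 338 \left(- \frac{1}{36}\right) = - \frac{169}{18}$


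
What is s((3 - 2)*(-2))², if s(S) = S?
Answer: 4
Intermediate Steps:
s((3 - 2)*(-2))² = ((3 - 2)*(-2))² = (1*(-2))² = (-2)² = 4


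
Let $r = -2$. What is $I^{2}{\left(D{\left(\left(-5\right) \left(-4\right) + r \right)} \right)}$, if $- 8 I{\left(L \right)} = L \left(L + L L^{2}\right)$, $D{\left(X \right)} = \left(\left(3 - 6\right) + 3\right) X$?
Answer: $0$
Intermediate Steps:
$D{\left(X \right)} = 0$ ($D{\left(X \right)} = \left(\left(3 - 6\right) + 3\right) X = \left(-3 + 3\right) X = 0 X = 0$)
$I{\left(L \right)} = - \frac{L \left(L + L^{3}\right)}{8}$ ($I{\left(L \right)} = - \frac{L \left(L + L L^{2}\right)}{8} = - \frac{L \left(L + L^{3}\right)}{8}$)
$I^{2}{\left(D{\left(\left(-5\right) \left(-4\right) + r \right)} \right)} = \left(\frac{0^{2} \left(-1 - 0^{2}\right)}{8}\right)^{2} = \left(\frac{1}{8} \cdot 0 \left(-1 - 0\right)\right)^{2} = \left(\frac{1}{8} \cdot 0 \left(-1 + 0\right)\right)^{2} = \left(\frac{1}{8} \cdot 0 \left(-1\right)\right)^{2} = 0^{2} = 0$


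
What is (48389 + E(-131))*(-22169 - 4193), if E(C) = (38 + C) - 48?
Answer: -1271913776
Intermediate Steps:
E(C) = -10 + C
(48389 + E(-131))*(-22169 - 4193) = (48389 + (-10 - 131))*(-22169 - 4193) = (48389 - 141)*(-26362) = 48248*(-26362) = -1271913776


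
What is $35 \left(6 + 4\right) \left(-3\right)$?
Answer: $-1050$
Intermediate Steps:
$35 \left(6 + 4\right) \left(-3\right) = 35 \cdot 10 \left(-3\right) = 35 \left(-30\right) = -1050$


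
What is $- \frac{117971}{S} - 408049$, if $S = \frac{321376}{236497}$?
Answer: $- \frac{159036943011}{321376} \approx -4.9486 \cdot 10^{5}$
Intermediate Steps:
$S = \frac{321376}{236497}$ ($S = 321376 \cdot \frac{1}{236497} = \frac{321376}{236497} \approx 1.3589$)
$- \frac{117971}{S} - 408049 = - \frac{117971}{\frac{321376}{236497}} - 408049 = \left(-117971\right) \frac{236497}{321376} - 408049 = - \frac{27899787587}{321376} - 408049 = - \frac{159036943011}{321376}$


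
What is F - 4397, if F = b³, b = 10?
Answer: -3397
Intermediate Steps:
F = 1000 (F = 10³ = 1000)
F - 4397 = 1000 - 4397 = -3397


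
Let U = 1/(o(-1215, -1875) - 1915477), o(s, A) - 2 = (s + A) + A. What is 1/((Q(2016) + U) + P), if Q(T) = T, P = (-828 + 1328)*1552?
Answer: 1920440/1494133047039 ≈ 1.2853e-6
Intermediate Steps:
o(s, A) = 2 + s + 2*A (o(s, A) = 2 + ((s + A) + A) = 2 + ((A + s) + A) = 2 + (s + 2*A) = 2 + s + 2*A)
U = -1/1920440 (U = 1/((2 - 1215 + 2*(-1875)) - 1915477) = 1/((2 - 1215 - 3750) - 1915477) = 1/(-4963 - 1915477) = 1/(-1920440) = -1/1920440 ≈ -5.2071e-7)
P = 776000 (P = 500*1552 = 776000)
1/((Q(2016) + U) + P) = 1/((2016 - 1/1920440) + 776000) = 1/(3871607039/1920440 + 776000) = 1/(1494133047039/1920440) = 1920440/1494133047039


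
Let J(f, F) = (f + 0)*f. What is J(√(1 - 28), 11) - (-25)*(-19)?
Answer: -502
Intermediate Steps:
J(f, F) = f² (J(f, F) = f*f = f²)
J(√(1 - 28), 11) - (-25)*(-19) = (√(1 - 28))² - (-25)*(-19) = (√(-27))² - 1*475 = (3*I*√3)² - 475 = -27 - 475 = -502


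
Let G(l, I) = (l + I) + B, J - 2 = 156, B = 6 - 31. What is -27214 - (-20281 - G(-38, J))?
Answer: -6838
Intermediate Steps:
B = -25
J = 158 (J = 2 + 156 = 158)
G(l, I) = -25 + I + l (G(l, I) = (l + I) - 25 = (I + l) - 25 = -25 + I + l)
-27214 - (-20281 - G(-38, J)) = -27214 - (-20281 - (-25 + 158 - 38)) = -27214 - (-20281 - 1*95) = -27214 - (-20281 - 95) = -27214 - 1*(-20376) = -27214 + 20376 = -6838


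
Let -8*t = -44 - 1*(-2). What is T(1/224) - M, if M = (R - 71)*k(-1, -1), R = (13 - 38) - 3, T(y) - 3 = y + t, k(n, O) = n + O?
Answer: -42503/224 ≈ -189.75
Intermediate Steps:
t = 21/4 (t = -(-44 - 1*(-2))/8 = -(-44 + 2)/8 = -1/8*(-42) = 21/4 ≈ 5.2500)
k(n, O) = O + n
T(y) = 33/4 + y (T(y) = 3 + (y + 21/4) = 3 + (21/4 + y) = 33/4 + y)
R = -28 (R = -25 - 3 = -28)
M = 198 (M = (-28 - 71)*(-1 - 1) = -99*(-2) = 198)
T(1/224) - M = (33/4 + 1/224) - 1*198 = (33/4 + 1/224) - 198 = 1849/224 - 198 = -42503/224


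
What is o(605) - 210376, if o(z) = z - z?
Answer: -210376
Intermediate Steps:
o(z) = 0
o(605) - 210376 = 0 - 210376 = -210376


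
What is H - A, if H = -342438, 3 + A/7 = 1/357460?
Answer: -122400380827/357460 ≈ -3.4242e+5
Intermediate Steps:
A = -7506653/357460 (A = -21 + 7/357460 = -7506653/357460 ≈ -21.000)
H - A = -342438 - 1*(-7506653/357460) = -342438 + 7506653/357460 = -122400380827/357460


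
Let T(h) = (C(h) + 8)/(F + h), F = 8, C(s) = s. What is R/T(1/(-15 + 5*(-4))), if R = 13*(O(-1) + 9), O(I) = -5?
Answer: 52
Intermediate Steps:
R = 52 (R = 13*(-5 + 9) = 13*4 = 52)
T(h) = 1 (T(h) = (h + 8)/(8 + h) = (8 + h)/(8 + h) = 1)
R/T(1/(-15 + 5*(-4))) = 52/1 = 52*1 = 52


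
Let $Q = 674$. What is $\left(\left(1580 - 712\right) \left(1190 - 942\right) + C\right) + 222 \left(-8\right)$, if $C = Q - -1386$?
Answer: $215548$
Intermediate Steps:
$C = 2060$ ($C = 674 - -1386 = 674 + 1386 = 2060$)
$\left(\left(1580 - 712\right) \left(1190 - 942\right) + C\right) + 222 \left(-8\right) = \left(\left(1580 - 712\right) \left(1190 - 942\right) + 2060\right) + 222 \left(-8\right) = \left(868 \cdot 248 + 2060\right) - 1776 = \left(215264 + 2060\right) - 1776 = 217324 - 1776 = 215548$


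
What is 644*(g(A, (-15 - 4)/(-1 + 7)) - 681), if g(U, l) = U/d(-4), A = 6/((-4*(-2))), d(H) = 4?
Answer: -1753773/4 ≈ -4.3844e+5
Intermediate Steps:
A = 3/4 (A = 6/8 = 6*(1/8) = 3/4 ≈ 0.75000)
g(U, l) = U/4
644*(g(A, (-15 - 4)/(-1 + 7)) - 681) = 644*((1/4)*(3/4) - 681) = 644*(3/16 - 681) = 644*(-10893/16) = -1753773/4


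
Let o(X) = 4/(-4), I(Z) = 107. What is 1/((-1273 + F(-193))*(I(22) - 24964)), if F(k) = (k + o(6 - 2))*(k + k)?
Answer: -1/1829748627 ≈ -5.4652e-10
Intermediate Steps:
o(X) = -1 (o(X) = 4*(-1/4) = -1)
F(k) = 2*k*(-1 + k) (F(k) = (k - 1)*(k + k) = (-1 + k)*(2*k) = 2*k*(-1 + k))
1/((-1273 + F(-193))*(I(22) - 24964)) = 1/((-1273 + 2*(-193)*(-1 - 193))*(107 - 24964)) = 1/((-1273 + 2*(-193)*(-194))*(-24857)) = 1/((-1273 + 74884)*(-24857)) = 1/(73611*(-24857)) = 1/(-1829748627) = -1/1829748627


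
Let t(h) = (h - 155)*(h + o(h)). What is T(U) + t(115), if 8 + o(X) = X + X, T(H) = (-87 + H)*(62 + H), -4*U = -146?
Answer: -73817/4 ≈ -18454.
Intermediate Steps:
U = 73/2 (U = -1/4*(-146) = 73/2 ≈ 36.500)
o(X) = -8 + 2*X (o(X) = -8 + (X + X) = -8 + 2*X)
t(h) = (-155 + h)*(-8 + 3*h) (t(h) = (h - 155)*(h + (-8 + 2*h)) = (-155 + h)*(-8 + 3*h))
T(U) + t(115) = (-5394 + (73/2)**2 - 25*73/2) + (1240 - 473*115 + 3*115**2) = (-5394 + 5329/4 - 1825/2) + (1240 - 54395 + 3*13225) = -19897/4 + (1240 - 54395 + 39675) = -19897/4 - 13480 = -73817/4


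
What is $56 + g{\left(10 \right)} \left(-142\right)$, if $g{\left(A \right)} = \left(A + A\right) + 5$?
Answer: $-3494$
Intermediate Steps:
$g{\left(A \right)} = 5 + 2 A$ ($g{\left(A \right)} = 2 A + 5 = 5 + 2 A$)
$56 + g{\left(10 \right)} \left(-142\right) = 56 + \left(5 + 2 \cdot 10\right) \left(-142\right) = 56 + \left(5 + 20\right) \left(-142\right) = 56 + 25 \left(-142\right) = 56 - 3550 = -3494$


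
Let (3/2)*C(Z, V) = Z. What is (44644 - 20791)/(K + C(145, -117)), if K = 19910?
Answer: 71559/60020 ≈ 1.1923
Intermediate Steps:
C(Z, V) = 2*Z/3
(44644 - 20791)/(K + C(145, -117)) = (44644 - 20791)/(19910 + (2/3)*145) = 23853/(19910 + 290/3) = 23853/(60020/3) = 23853*(3/60020) = 71559/60020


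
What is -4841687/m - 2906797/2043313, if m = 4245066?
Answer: -22232627102633/8673998543658 ≈ -2.5631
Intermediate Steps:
-4841687/m - 2906797/2043313 = -4841687/4245066 - 2906797/2043313 = -22232627102633/8673998543658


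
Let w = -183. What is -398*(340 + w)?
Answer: -62486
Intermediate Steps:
-398*(340 + w) = -398*(340 - 183) = -398*157 = -62486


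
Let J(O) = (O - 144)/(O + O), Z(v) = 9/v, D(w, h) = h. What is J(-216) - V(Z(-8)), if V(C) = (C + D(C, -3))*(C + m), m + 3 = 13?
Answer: 7189/192 ≈ 37.443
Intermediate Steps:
m = 10 (m = -3 + 13 = 10)
V(C) = (-3 + C)*(10 + C) (V(C) = (C - 3)*(C + 10) = (-3 + C)*(10 + C))
J(O) = (-144 + O)/(2*O) (J(O) = (-144 + O)/((2*O)) = (-144 + O)*(1/(2*O)) = (-144 + O)/(2*O))
J(-216) - V(Z(-8)) = (½)*(-144 - 216)/(-216) - (-30 + (9/(-8))² + 7*(9/(-8))) = (½)*(-1/216)*(-360) - (-30 + (9*(-⅛))² + 7*(9*(-⅛))) = ⅚ - (-30 + (-9/8)² + 7*(-9/8)) = ⅚ - (-30 + 81/64 - 63/8) = ⅚ - 1*(-2343/64) = ⅚ + 2343/64 = 7189/192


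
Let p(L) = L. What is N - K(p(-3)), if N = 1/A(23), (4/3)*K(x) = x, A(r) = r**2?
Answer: 4765/2116 ≈ 2.2519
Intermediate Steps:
K(x) = 3*x/4
N = 1/529 (N = 1/(23**2) = 1/529 ≈ 0.0018904)
N - K(p(-3)) = 1/529 - 3*(-3)/4 = 1/529 - 1*(-9/4) = 1/529 + 9/4 = 4765/2116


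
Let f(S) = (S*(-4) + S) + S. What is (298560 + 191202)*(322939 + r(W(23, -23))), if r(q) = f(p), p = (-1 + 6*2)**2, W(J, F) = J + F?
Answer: 158044728114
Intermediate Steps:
W(J, F) = F + J
p = 121 (p = (-1 + 12)**2 = 11**2 = 121)
f(S) = -2*S (f(S) = (-4*S + S) + S = -3*S + S = -2*S)
r(q) = -242 (r(q) = -2*121 = -242)
(298560 + 191202)*(322939 + r(W(23, -23))) = (298560 + 191202)*(322939 - 242) = 489762*322697 = 158044728114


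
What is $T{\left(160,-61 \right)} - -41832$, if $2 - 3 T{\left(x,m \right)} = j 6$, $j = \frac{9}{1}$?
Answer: $\frac{125444}{3} \approx 41815.0$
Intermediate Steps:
$j = 9$ ($j = 9 \cdot 1 = 9$)
$T{\left(x,m \right)} = - \frac{52}{3}$ ($T{\left(x,m \right)} = \frac{2}{3} - \frac{9 \cdot 6}{3} = \frac{2}{3} - 18 = - \frac{52}{3}$)
$T{\left(160,-61 \right)} - -41832 = - \frac{52}{3} - -41832 = - \frac{52}{3} + 41832 = \frac{125444}{3}$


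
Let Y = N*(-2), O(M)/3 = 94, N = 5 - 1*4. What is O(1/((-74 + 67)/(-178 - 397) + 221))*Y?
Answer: -564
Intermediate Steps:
N = 1 (N = 5 - 4 = 1)
O(M) = 282 (O(M) = 3*94 = 282)
Y = -2 (Y = 1*(-2) = -2)
O(1/((-74 + 67)/(-178 - 397) + 221))*Y = 282*(-2) = -564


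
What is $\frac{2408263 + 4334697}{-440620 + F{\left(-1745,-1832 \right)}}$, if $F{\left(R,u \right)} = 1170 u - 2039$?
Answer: $- \frac{6742960}{2586099} \approx -2.6074$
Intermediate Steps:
$F{\left(R,u \right)} = -2039 + 1170 u$
$\frac{2408263 + 4334697}{-440620 + F{\left(-1745,-1832 \right)}} = \frac{2408263 + 4334697}{-440620 + \left(-2039 + 1170 \left(-1832\right)\right)} = \frac{6742960}{-440620 - 2145479} = \frac{6742960}{-2586099} = 6742960 \left(- \frac{1}{2586099}\right) = - \frac{6742960}{2586099}$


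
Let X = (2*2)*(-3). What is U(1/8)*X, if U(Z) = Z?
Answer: -3/2 ≈ -1.5000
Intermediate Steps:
X = -12 (X = 4*(-3) = -12)
U(1/8)*X = (1/8)*(-12) = (1*(⅛))*(-12) = (⅛)*(-12) = -3/2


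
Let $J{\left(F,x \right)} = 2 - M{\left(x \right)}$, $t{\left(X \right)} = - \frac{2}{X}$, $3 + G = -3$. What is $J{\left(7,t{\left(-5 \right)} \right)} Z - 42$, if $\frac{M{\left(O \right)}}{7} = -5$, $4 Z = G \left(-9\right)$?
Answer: $\frac{915}{2} \approx 457.5$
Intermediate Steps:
$G = -6$ ($G = -3 - 3 = -6$)
$Z = \frac{27}{2}$ ($Z = \frac{\left(-6\right) \left(-9\right)}{4} = \frac{1}{4} \cdot 54 = \frac{27}{2} \approx 13.5$)
$M{\left(O \right)} = -35$ ($M{\left(O \right)} = 7 \left(-5\right) = -35$)
$J{\left(F,x \right)} = 37$ ($J{\left(F,x \right)} = 2 - -35 = 2 + 35 = 37$)
$J{\left(7,t{\left(-5 \right)} \right)} Z - 42 = 37 \cdot \frac{27}{2} - 42 = \frac{999}{2} - 42 = \frac{915}{2}$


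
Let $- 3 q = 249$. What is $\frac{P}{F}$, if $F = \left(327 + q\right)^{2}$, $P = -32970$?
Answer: $- \frac{16485}{29768} \approx -0.55378$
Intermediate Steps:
$q = -83$ ($q = \left(- \frac{1}{3}\right) 249 = -83$)
$F = 59536$ ($F = \left(327 - 83\right)^{2} = 244^{2} = 59536$)
$\frac{P}{F} = - \frac{32970}{59536} = \left(-32970\right) \frac{1}{59536} = - \frac{16485}{29768}$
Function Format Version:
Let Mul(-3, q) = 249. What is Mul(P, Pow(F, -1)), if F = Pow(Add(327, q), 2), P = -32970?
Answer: Rational(-16485, 29768) ≈ -0.55378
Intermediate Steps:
q = -83 (q = Mul(Rational(-1, 3), 249) = -83)
F = 59536 (F = Pow(Add(327, -83), 2) = Pow(244, 2) = 59536)
Mul(P, Pow(F, -1)) = Mul(-32970, Pow(59536, -1)) = Mul(-32970, Rational(1, 59536)) = Rational(-16485, 29768)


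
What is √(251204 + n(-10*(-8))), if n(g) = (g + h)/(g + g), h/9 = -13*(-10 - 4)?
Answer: √100485895/20 ≈ 501.21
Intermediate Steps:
h = 1638 (h = 9*(-13*(-10 - 4)) = 9*(-13*(-14)) = 9*182 = 1638)
n(g) = (1638 + g)/(2*g) (n(g) = (g + 1638)/(g + g) = (1638 + g)/((2*g)) = (1638 + g)*(1/(2*g)) = (1638 + g)/(2*g))
√(251204 + n(-10*(-8))) = √(251204 + (1638 - 10*(-8))/(2*((-10*(-8))))) = √(251204 + (½)*(1638 + 80)/80) = √(251204 + (½)*(1/80)*1718) = √(251204 + 859/80) = √(20097179/80) = √100485895/20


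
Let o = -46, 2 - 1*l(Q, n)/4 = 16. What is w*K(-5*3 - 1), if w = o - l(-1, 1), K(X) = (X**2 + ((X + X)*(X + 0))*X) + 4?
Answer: -79320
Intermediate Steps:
l(Q, n) = -56 (l(Q, n) = 8 - 4*16 = 8 - 64 = -56)
K(X) = 4 + X**2 + 2*X**3 (K(X) = (X**2 + ((2*X)*X)*X) + 4 = (X**2 + (2*X**2)*X) + 4 = (X**2 + 2*X**3) + 4 = 4 + X**2 + 2*X**3)
w = 10 (w = -46 - 1*(-56) = -46 + 56 = 10)
w*K(-5*3 - 1) = 10*(4 + (-5*3 - 1)**2 + 2*(-5*3 - 1)**3) = 10*(4 + (-15 - 1)**2 + 2*(-15 - 1)**3) = 10*(4 + (-16)**2 + 2*(-16)**3) = 10*(4 + 256 + 2*(-4096)) = 10*(4 + 256 - 8192) = 10*(-7932) = -79320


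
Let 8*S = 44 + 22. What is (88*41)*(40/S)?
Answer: 52480/3 ≈ 17493.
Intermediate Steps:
S = 33/4 (S = (44 + 22)/8 = (1/8)*66 = 33/4 ≈ 8.2500)
(88*41)*(40/S) = (88*41)*(40/(33/4)) = 3608*(40*(4/33)) = 3608*(160/33) = 52480/3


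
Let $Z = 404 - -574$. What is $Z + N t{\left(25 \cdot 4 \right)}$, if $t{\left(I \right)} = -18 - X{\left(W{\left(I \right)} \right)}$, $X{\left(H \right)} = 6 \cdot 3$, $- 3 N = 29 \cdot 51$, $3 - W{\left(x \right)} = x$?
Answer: $18726$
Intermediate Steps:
$Z = 978$ ($Z = 404 + 574 = 978$)
$W{\left(x \right)} = 3 - x$
$N = -493$ ($N = - \frac{29 \cdot 51}{3} = \left(- \frac{1}{3}\right) 1479 = -493$)
$X{\left(H \right)} = 18$
$t{\left(I \right)} = -36$ ($t{\left(I \right)} = -18 - 18 = -36$)
$Z + N t{\left(25 \cdot 4 \right)} = 978 - -17748 = 978 + 17748 = 18726$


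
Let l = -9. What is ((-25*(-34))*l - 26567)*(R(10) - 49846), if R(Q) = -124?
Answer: 1709823490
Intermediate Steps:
((-25*(-34))*l - 26567)*(R(10) - 49846) = (-25*(-34)*(-9) - 26567)*(-124 - 49846) = (850*(-9) - 26567)*(-49970) = (-7650 - 26567)*(-49970) = -34217*(-49970) = 1709823490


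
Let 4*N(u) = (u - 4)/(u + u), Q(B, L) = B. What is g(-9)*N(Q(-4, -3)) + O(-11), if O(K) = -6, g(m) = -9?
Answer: -33/4 ≈ -8.2500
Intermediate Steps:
N(u) = (-4 + u)/(8*u) (N(u) = ((u - 4)/(u + u))/4 = ((-4 + u)/((2*u)))/4 = ((-4 + u)*(1/(2*u)))/4 = ((-4 + u)/(2*u))/4 = (-4 + u)/(8*u))
g(-9)*N(Q(-4, -3)) + O(-11) = -9*(-4 - 4)/(8*(-4)) - 6 = -9*(-1)*(-8)/(8*4) - 6 = -9*¼ - 6 = -9/4 - 6 = -33/4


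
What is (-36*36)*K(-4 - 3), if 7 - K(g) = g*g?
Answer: 54432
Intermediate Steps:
K(g) = 7 - g² (K(g) = 7 - g*g = 7 - g²)
(-36*36)*K(-4 - 3) = (-36*36)*(7 - (-4 - 3)²) = -1296*(7 - 1*(-7)²) = -1296*(7 - 1*49) = -1296*(7 - 49) = -1296*(-42) = 54432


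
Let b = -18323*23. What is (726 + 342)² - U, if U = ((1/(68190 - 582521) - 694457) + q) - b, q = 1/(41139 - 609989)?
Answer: 413602328880089381/292577189350 ≈ 1.4137e+6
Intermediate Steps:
q = -1/568850 (q = 1/(-568850) = -1/568850 ≈ -1.7579e-6)
b = -421429
U = -79881764854934981/292577189350 (U = ((1/(68190 - 582521) - 694457) - 1/568850) - 1*(-421429) = ((1/(-514331) - 694457) - 1/568850) + 421429 = ((-1/514331 - 694457) - 1/568850) + 421429 = (-357180763268/514331 - 1/568850) + 421429 = -203182277185516131/292577189350 + 421429 = -79881764854934981/292577189350 ≈ -2.7303e+5)
(726 + 342)² - U = (726 + 342)² - 1*(-79881764854934981/292577189350) = 1068² + 79881764854934981/292577189350 = 1140624 + 79881764854934981/292577189350 = 413602328880089381/292577189350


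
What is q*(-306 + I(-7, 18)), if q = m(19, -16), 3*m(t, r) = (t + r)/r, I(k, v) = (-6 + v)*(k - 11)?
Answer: 261/8 ≈ 32.625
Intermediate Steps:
I(k, v) = (-11 + k)*(-6 + v) (I(k, v) = (-6 + v)*(-11 + k) = (-11 + k)*(-6 + v))
m(t, r) = (r + t)/(3*r) (m(t, r) = ((t + r)/r)/3 = ((r + t)/r)/3 = (r + t)/(3*r))
q = -1/16 (q = (⅓)*(-16 + 19)/(-16) = (⅓)*(-1/16)*3 = -1/16 ≈ -0.062500)
q*(-306 + I(-7, 18)) = -(-306 + (66 - 11*18 - 6*(-7) - 7*18))/16 = -(-306 + (66 - 198 + 42 - 126))/16 = -(-306 - 216)/16 = -1/16*(-522) = 261/8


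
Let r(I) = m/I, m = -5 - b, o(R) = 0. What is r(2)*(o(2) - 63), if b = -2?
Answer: 189/2 ≈ 94.500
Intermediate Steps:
m = -3 (m = -5 - 1*(-2) = -5 + 2 = -3)
r(I) = -3/I
r(2)*(o(2) - 63) = (-3/2)*(0 - 63) = -3*1/2*(-63) = -3/2*(-63) = 189/2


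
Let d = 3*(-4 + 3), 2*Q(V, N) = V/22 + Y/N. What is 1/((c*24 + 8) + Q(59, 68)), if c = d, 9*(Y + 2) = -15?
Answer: -4488/281335 ≈ -0.015952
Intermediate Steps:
Y = -11/3 (Y = -2 + (1/9)*(-15) = -2 - 5/3 = -11/3 ≈ -3.6667)
Q(V, N) = -11/(6*N) + V/44 (Q(V, N) = (V/22 - 11/(3*N))/2 = (-11/(3*N) + V/22)/2 = -11/(6*N) + V/44)
d = -3 (d = 3*(-1) = -3)
c = -3
1/((c*24 + 8) + Q(59, 68)) = 1/((-3*24 + 8) + (-11/6/68 + (1/44)*59)) = 1/((-72 + 8) + (-11/6*1/68 + 59/44)) = 1/(-64 + (-11/408 + 59/44)) = 1/(-64 + 5897/4488) = 1/(-281335/4488) = -4488/281335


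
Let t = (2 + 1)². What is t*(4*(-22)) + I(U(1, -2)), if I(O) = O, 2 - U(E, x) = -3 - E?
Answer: -786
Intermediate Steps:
U(E, x) = 5 + E (U(E, x) = 2 - (-3 - E) = 2 + (3 + E) = 5 + E)
t = 9 (t = 3² = 9)
t*(4*(-22)) + I(U(1, -2)) = 9*(4*(-22)) + (5 + 1) = 9*(-88) + 6 = -792 + 6 = -786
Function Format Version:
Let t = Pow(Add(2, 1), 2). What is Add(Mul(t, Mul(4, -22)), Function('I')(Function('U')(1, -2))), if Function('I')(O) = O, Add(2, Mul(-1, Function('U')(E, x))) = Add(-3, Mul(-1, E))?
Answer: -786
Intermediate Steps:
Function('U')(E, x) = Add(5, E) (Function('U')(E, x) = Add(2, Mul(-1, Add(-3, Mul(-1, E)))) = Add(2, Add(3, E)) = Add(5, E))
t = 9 (t = Pow(3, 2) = 9)
Add(Mul(t, Mul(4, -22)), Function('I')(Function('U')(1, -2))) = Add(Mul(9, Mul(4, -22)), Add(5, 1)) = Add(Mul(9, -88), 6) = Add(-792, 6) = -786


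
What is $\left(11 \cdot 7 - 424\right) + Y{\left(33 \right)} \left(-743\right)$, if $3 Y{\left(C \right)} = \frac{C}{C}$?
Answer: $- \frac{1784}{3} \approx -594.67$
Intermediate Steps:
$Y{\left(C \right)} = \frac{1}{3}$ ($Y{\left(C \right)} = \frac{C \frac{1}{C}}{3} = \frac{1}{3} \cdot 1 = \frac{1}{3}$)
$\left(11 \cdot 7 - 424\right) + Y{\left(33 \right)} \left(-743\right) = \left(11 \cdot 7 - 424\right) + \frac{1}{3} \left(-743\right) = \left(77 - 424\right) - \frac{743}{3} = -347 - \frac{743}{3} = - \frac{1784}{3}$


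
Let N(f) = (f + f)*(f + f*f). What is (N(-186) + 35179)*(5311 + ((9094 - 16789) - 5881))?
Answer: 105505543365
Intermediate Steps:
N(f) = 2*f*(f + f²) (N(f) = (2*f)*(f + f²) = 2*f*(f + f²))
(N(-186) + 35179)*(5311 + ((9094 - 16789) - 5881)) = (2*(-186)²*(1 - 186) + 35179)*(5311 + ((9094 - 16789) - 5881)) = (2*34596*(-185) + 35179)*(5311 + (-7695 - 5881)) = (-12800520 + 35179)*(5311 - 13576) = -12765341*(-8265) = 105505543365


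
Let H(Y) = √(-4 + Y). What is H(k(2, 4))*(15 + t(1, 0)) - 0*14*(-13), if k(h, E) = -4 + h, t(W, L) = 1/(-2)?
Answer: 29*I*√6/2 ≈ 35.518*I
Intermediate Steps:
t(W, L) = -½
H(k(2, 4))*(15 + t(1, 0)) - 0*14*(-13) = √(-4 + (-4 + 2))*(15 - ½) - 0*14*(-13) = √(-4 - 2)*(29/2) - 0*(-13) = √(-6)*(29/2) - 1*0 = (I*√6)*(29/2) + 0 = 29*I*√6/2 + 0 = 29*I*√6/2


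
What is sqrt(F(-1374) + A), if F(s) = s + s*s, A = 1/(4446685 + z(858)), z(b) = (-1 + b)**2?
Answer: sqrt(50641541769020227046)/5181134 ≈ 1373.5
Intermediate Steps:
A = 1/5181134 (A = 1/(4446685 + (-1 + 858)**2) = 1/(4446685 + 857**2) = 1/(4446685 + 734449) = 1/5181134 ≈ 1.9301e-7)
F(s) = s + s**2
sqrt(F(-1374) + A) = sqrt(-1374*(1 - 1374) + 1/5181134) = sqrt(-1374*(-1373) + 1/5181134) = sqrt(1886502 + 1/5181134) = sqrt(9774219653269/5181134) = sqrt(50641541769020227046)/5181134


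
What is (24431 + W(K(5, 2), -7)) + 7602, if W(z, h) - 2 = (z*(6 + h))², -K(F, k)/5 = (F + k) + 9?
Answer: 38435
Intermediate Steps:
K(F, k) = -45 - 5*F - 5*k (K(F, k) = -5*((F + k) + 9) = -5*(9 + F + k) = -45 - 5*F - 5*k)
W(z, h) = 2 + z²*(6 + h)² (W(z, h) = 2 + (z*(6 + h))² = 2 + z²*(6 + h)²)
(24431 + W(K(5, 2), -7)) + 7602 = (24431 + (2 + (-45 - 5*5 - 5*2)²*(6 - 7)²)) + 7602 = (24431 + (2 + (-45 - 25 - 10)²*(-1)²)) + 7602 = (24431 + (2 + (-80)²*1)) + 7602 = (24431 + (2 + 6400*1)) + 7602 = (24431 + (2 + 6400)) + 7602 = (24431 + 6402) + 7602 = 30833 + 7602 = 38435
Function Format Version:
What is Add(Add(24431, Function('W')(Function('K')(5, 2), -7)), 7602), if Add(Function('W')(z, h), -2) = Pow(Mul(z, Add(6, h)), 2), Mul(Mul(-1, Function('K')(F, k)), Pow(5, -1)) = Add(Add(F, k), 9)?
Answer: 38435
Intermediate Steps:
Function('K')(F, k) = Add(-45, Mul(-5, F), Mul(-5, k)) (Function('K')(F, k) = Mul(-5, Add(Add(F, k), 9)) = Mul(-5, Add(9, F, k)) = Add(-45, Mul(-5, F), Mul(-5, k)))
Function('W')(z, h) = Add(2, Mul(Pow(z, 2), Pow(Add(6, h), 2))) (Function('W')(z, h) = Add(2, Pow(Mul(z, Add(6, h)), 2)) = Add(2, Mul(Pow(z, 2), Pow(Add(6, h), 2))))
Add(Add(24431, Function('W')(Function('K')(5, 2), -7)), 7602) = Add(Add(24431, Add(2, Mul(Pow(Add(-45, Mul(-5, 5), Mul(-5, 2)), 2), Pow(Add(6, -7), 2)))), 7602) = Add(Add(24431, Add(2, Mul(Pow(Add(-45, -25, -10), 2), Pow(-1, 2)))), 7602) = Add(Add(24431, Add(2, Mul(Pow(-80, 2), 1))), 7602) = Add(Add(24431, Add(2, Mul(6400, 1))), 7602) = Add(Add(24431, Add(2, 6400)), 7602) = Add(Add(24431, 6402), 7602) = Add(30833, 7602) = 38435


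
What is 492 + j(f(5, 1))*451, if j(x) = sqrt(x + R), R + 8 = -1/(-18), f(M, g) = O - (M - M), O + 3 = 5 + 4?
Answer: 492 + 451*I*sqrt(70)/6 ≈ 492.0 + 628.89*I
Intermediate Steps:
O = 6 (O = -3 + (5 + 4) = -3 + 9 = 6)
f(M, g) = 6 (f(M, g) = 6 - (M - M) = 6 - 1*0 = 6 + 0 = 6)
R = -143/18 (R = -8 - 1/(-18) = -8 - 1*(-1/18) = -8 + 1/18 = -143/18 ≈ -7.9444)
j(x) = sqrt(-143/18 + x) (j(x) = sqrt(x - 143/18) = sqrt(-143/18 + x))
492 + j(f(5, 1))*451 = 492 + (sqrt(-286 + 36*6)/6)*451 = 492 + (sqrt(-286 + 216)/6)*451 = 492 + (sqrt(-70)/6)*451 = 492 + ((I*sqrt(70))/6)*451 = 492 + (I*sqrt(70)/6)*451 = 492 + 451*I*sqrt(70)/6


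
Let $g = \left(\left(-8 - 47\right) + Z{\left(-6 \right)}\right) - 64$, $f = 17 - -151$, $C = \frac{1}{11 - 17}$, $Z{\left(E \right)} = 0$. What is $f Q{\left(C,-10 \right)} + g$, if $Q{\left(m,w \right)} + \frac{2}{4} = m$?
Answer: $-231$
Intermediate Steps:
$C = - \frac{1}{6}$ ($C = \frac{1}{-6} = - \frac{1}{6} \approx -0.16667$)
$Q{\left(m,w \right)} = - \frac{1}{2} + m$
$f = 168$ ($f = 17 + 151 = 168$)
$g = -119$ ($g = \left(\left(-8 - 47\right) + 0\right) - 64 = \left(-55 + 0\right) - 64 = -55 - 64 = -119$)
$f Q{\left(C,-10 \right)} + g = 168 \left(- \frac{1}{2} - \frac{1}{6}\right) - 119 = 168 \left(- \frac{2}{3}\right) - 119 = -112 - 119 = -231$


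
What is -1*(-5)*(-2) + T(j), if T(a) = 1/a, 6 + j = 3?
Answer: -31/3 ≈ -10.333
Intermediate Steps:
j = -3 (j = -6 + 3 = -3)
-1*(-5)*(-2) + T(j) = -1*(-5)*(-2) + 1/(-3) = 5*(-2) - ⅓ = -10 - ⅓ = -31/3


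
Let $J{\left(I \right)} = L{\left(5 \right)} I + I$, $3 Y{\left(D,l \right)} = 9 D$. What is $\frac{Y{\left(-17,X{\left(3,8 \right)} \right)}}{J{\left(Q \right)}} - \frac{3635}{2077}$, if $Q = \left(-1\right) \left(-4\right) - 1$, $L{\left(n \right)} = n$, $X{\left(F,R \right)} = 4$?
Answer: $- \frac{57119}{12462} \approx -4.5835$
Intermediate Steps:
$Y{\left(D,l \right)} = 3 D$ ($Y{\left(D,l \right)} = \frac{9 D}{3} = 3 D$)
$Q = 3$ ($Q = 4 - 1 = 3$)
$J{\left(I \right)} = 6 I$ ($J{\left(I \right)} = 5 I + I = 6 I$)
$\frac{Y{\left(-17,X{\left(3,8 \right)} \right)}}{J{\left(Q \right)}} - \frac{3635}{2077} = \frac{3 \left(-17\right)}{6 \cdot 3} - \frac{3635}{2077} = - \frac{51}{18} - \frac{3635}{2077} = \left(-51\right) \frac{1}{18} - \frac{3635}{2077} = - \frac{17}{6} - \frac{3635}{2077} = - \frac{57119}{12462}$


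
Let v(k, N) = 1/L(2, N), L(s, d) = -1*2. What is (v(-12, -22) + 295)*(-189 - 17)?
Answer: -60667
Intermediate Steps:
L(s, d) = -2
v(k, N) = -½ (v(k, N) = 1/(-2) = -½)
(v(-12, -22) + 295)*(-189 - 17) = (-½ + 295)*(-189 - 17) = (589/2)*(-206) = -60667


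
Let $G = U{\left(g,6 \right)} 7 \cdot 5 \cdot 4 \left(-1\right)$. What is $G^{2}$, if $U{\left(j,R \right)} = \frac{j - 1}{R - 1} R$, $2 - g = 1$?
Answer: $0$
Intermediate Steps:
$g = 1$ ($g = 2 - 1 = 1$)
$U{\left(j,R \right)} = \frac{R \left(-1 + j\right)}{-1 + R}$ ($U{\left(j,R \right)} = \frac{-1 + j}{-1 + R} R = \frac{R \left(-1 + j\right)}{-1 + R}$)
$G = 0$ ($G = \frac{6 \left(-1 + 1\right)}{-1 + 6} \cdot 7 \cdot 5 \cdot 4 \left(-1\right) = 6 \cdot \frac{1}{5} \cdot 0 \cdot 7 \cdot 20 \left(-1\right) = 6 \cdot \frac{1}{5} \cdot 0 \cdot 7 \left(-20\right) = 0 \cdot 7 \left(-20\right) = 0 \left(-20\right) = 0$)
$G^{2} = 0^{2} = 0$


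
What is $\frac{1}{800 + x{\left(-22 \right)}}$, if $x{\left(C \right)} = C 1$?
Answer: $\frac{1}{778} \approx 0.0012853$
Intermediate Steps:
$x{\left(C \right)} = C$
$\frac{1}{800 + x{\left(-22 \right)}} = \frac{1}{800 - 22} = \frac{1}{778}$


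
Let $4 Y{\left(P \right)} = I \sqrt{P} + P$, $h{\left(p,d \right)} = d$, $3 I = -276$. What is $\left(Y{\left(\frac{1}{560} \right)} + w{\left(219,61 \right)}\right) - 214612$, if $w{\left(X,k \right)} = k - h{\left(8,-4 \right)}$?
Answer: $- \frac{480585279}{2240} - \frac{23 \sqrt{35}}{140} \approx -2.1455 \cdot 10^{5}$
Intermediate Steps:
$I = -92$ ($I = \frac{1}{3} \left(-276\right) = -92$)
$w{\left(X,k \right)} = 4 + k$ ($w{\left(X,k \right)} = k - -4 = k + 4 = 4 + k$)
$Y{\left(P \right)} = - 23 \sqrt{P} + \frac{P}{4}$ ($Y{\left(P \right)} = \frac{- 92 \sqrt{P} + P}{4} = \frac{P - 92 \sqrt{P}}{4} = - 23 \sqrt{P} + \frac{P}{4}$)
$\left(Y{\left(\frac{1}{560} \right)} + w{\left(219,61 \right)}\right) - 214612 = \left(\left(- 23 \sqrt{\frac{1}{560}} + \frac{1}{4 \cdot 560}\right) + \left(4 + 61\right)\right) - 214612 = \left(\left(- \frac{23}{4 \sqrt{35}} + \frac{1}{4} \cdot \frac{1}{560}\right) + 65\right) - 214612 = \left(\left(- 23 \frac{\sqrt{35}}{140} + \frac{1}{2240}\right) + 65\right) - 214612 = \left(\left(- \frac{23 \sqrt{35}}{140} + \frac{1}{2240}\right) + 65\right) - 214612 = \left(\left(\frac{1}{2240} - \frac{23 \sqrt{35}}{140}\right) + 65\right) - 214612 = \left(\frac{145601}{2240} - \frac{23 \sqrt{35}}{140}\right) - 214612 = - \frac{480585279}{2240} - \frac{23 \sqrt{35}}{140}$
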